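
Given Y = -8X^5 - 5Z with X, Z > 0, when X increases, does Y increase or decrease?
Y decreases

Taking the partial derivative:
∂Y/∂X = -40X^4

∂Y/∂X = -40X^4 < 0 (assuming positive values)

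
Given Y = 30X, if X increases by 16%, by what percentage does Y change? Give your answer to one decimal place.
16.0%

For Y = 30X:
If X → X(1 + 0.16)
Then Y → Y · (1 + 0.16)^1
     = Y · 1.1600

Percentage change = ((1 + 0.16)^1 − 1) × 100% = 16.0%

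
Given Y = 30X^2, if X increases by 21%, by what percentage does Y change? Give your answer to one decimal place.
46.4%

For Y = 30X^2:
If X → X(1 + 0.21)
Then Y → Y · (1 + 0.21)^2
     = Y · 1.4641

Percentage change = ((1 + 0.21)^2 − 1) × 100% ≈ 46.4%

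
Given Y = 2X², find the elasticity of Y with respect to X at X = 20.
Elasticity = 2

Elasticity = (dY/dX) · (X/Y)

dY/dX = 4·X
At X = 20: dY/dX = 80, Y = 800

Elasticity = 80 · (20 / 800) = 2

Interpretation: for a small percentage change in X, the percentage change in Y is approximately 2.00 times as large.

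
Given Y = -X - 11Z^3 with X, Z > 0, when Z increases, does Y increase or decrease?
Y decreases

Taking the partial derivative:
∂Y/∂Z = -33Z^2

∂Y/∂Z = -33Z^2 < 0 (assuming positive values)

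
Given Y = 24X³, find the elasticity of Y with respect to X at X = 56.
Elasticity = 3

Elasticity = (dY/dX) · (X/Y)

dY/dX = 72·X²
At X = 56: dY/dX = 225792, Y = 4214784

Elasticity = 225792 · (56 / 4214784) = 3

Interpretation: for a small percentage change in X, the percentage change in Y is approximately 3.00 times as large.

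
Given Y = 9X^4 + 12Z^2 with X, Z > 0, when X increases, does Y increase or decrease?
Y increases

Taking the partial derivative:
∂Y/∂X = 36X^3

∂Y/∂X = 36X^3 > 0 (assuming positive values)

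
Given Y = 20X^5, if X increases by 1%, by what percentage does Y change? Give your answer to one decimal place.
5.1%

For Y = 20X^5:
If X → X(1 + 0.01)
Then Y → Y · (1 + 0.01)^5
     ≈ Y · 1.0510

Percentage change = ((1 + 0.01)^5 − 1) × 100% ≈ 5.1%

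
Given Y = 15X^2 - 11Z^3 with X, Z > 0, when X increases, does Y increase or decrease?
Y increases

Taking the partial derivative:
∂Y/∂X = 30X

∂Y/∂X = 30X > 0 (assuming positive values)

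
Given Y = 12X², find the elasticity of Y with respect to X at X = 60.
Elasticity = 2

Elasticity = (dY/dX) · (X/Y)

dY/dX = 24·X
At X = 60: dY/dX = 1440, Y = 43200

Elasticity = 1440 · (60 / 43200) = 2

Interpretation: for a small percentage change in X, the percentage change in Y is approximately 2.00 times as large.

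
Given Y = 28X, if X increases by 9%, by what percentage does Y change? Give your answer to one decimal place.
9.0%

For Y = 28X:
If X → X(1 + 0.09)
Then Y → Y · (1 + 0.09)^1
     = Y · 1.0900

Percentage change = ((1 + 0.09)^1 − 1) × 100% = 9.0%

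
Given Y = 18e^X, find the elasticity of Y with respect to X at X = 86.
Elasticity = 86

Elasticity = (dY/dX) · (X/Y)

dY/dX = 18·e^X
At X = 86: dY/dX = 18·e^86, Y = 18·e^86

Elasticity = (18·e^86) · (86 / (18·e^86)) = 86

Interpretation: for a small percentage change in X, the percentage change in Y is approximately 86.00 times as large.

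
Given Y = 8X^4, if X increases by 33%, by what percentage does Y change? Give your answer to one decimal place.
212.9%

For Y = 8X^4:
If X → X(1 + 0.33)
Then Y → Y · (1 + 0.33)^4
     ≈ Y · 3.1290

Percentage change = ((1 + 0.33)^4 − 1) × 100% ≈ 212.9%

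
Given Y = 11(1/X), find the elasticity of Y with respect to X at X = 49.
Elasticity = -1

Elasticity = (dY/dX) · (X/Y)

dY/dX = -11/X²
At X = 49: dY/dX = -11/2401, Y = 11/49

Elasticity = (-11/2401) · (49 / (11/49)) = -1

Interpretation: for a small percentage change in X, the percentage change in Y is approximately -1.00 times as large.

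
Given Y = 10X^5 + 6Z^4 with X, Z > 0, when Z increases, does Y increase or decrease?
Y increases

Taking the partial derivative:
∂Y/∂Z = 24Z^3

∂Y/∂Z = 24Z^3 > 0 (assuming positive values)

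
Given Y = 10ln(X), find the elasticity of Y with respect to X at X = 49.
Elasticity = 1/ln(49) ≈ 0.2569

Elasticity = (dY/dX) · (X/Y)

dY/dX = 10/X
At X = 49: dY/dX = 10/49, Y = 10·ln(49)

Elasticity = (10/49) · (49 / (10·ln(49))) = 1/ln(49) ≈ 0.2569

Interpretation: for a small percentage change in X, the percentage change in Y is approximately 0.26 times as large.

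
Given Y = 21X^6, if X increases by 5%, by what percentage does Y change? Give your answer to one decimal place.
34.0%

For Y = 21X^6:
If X → X(1 + 0.05)
Then Y → Y · (1 + 0.05)^6
     ≈ Y · 1.3401

Percentage change = ((1 + 0.05)^6 − 1) × 100% ≈ 34.0%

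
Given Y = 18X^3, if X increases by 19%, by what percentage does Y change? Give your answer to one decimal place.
68.5%

For Y = 18X^3:
If X → X(1 + 0.19)
Then Y → Y · (1 + 0.19)^3
     ≈ Y · 1.6852

Percentage change = ((1 + 0.19)^3 − 1) × 100% ≈ 68.5%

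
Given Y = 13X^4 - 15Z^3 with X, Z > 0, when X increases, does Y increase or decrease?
Y increases

Taking the partial derivative:
∂Y/∂X = 52X^3

∂Y/∂X = 52X^3 > 0 (assuming positive values)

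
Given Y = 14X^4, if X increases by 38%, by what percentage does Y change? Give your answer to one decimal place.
262.7%

For Y = 14X^4:
If X → X(1 + 0.38)
Then Y → Y · (1 + 0.38)^4
     ≈ Y · 3.6267

Percentage change = ((1 + 0.38)^4 − 1) × 100% ≈ 262.7%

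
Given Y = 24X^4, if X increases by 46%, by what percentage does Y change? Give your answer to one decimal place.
354.4%

For Y = 24X^4:
If X → X(1 + 0.46)
Then Y → Y · (1 + 0.46)^4
     ≈ Y · 4.5437

Percentage change = ((1 + 0.46)^4 − 1) × 100% ≈ 354.4%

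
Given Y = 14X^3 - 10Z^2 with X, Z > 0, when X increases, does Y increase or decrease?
Y increases

Taking the partial derivative:
∂Y/∂X = 42X^2

∂Y/∂X = 42X^2 > 0 (assuming positive values)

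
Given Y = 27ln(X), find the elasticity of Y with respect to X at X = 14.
Elasticity = 1/ln(14) ≈ 0.3789

Elasticity = (dY/dX) · (X/Y)

dY/dX = 27/X
At X = 14: dY/dX = 27/14, Y = 27·ln(14)

Elasticity = (27/14) · (14 / (27·ln(14))) = 1/ln(14) ≈ 0.3789

Interpretation: for a small percentage change in X, the percentage change in Y is approximately 0.38 times as large.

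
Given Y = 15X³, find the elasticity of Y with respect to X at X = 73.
Elasticity = 3

Elasticity = (dY/dX) · (X/Y)

dY/dX = 45·X²
At X = 73: dY/dX = 239805, Y = 5835255

Elasticity = 239805 · (73 / 5835255) = 3

Interpretation: for a small percentage change in X, the percentage change in Y is approximately 3.00 times as large.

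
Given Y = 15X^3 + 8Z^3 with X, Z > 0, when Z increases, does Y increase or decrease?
Y increases

Taking the partial derivative:
∂Y/∂Z = 24Z^2

∂Y/∂Z = 24Z^2 > 0 (assuming positive values)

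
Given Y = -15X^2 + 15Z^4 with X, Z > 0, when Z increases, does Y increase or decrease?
Y increases

Taking the partial derivative:
∂Y/∂Z = 60Z^3

∂Y/∂Z = 60Z^3 > 0 (assuming positive values)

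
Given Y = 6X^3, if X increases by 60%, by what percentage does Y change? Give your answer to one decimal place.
309.6%

For Y = 6X^3:
If X → X(1 + 0.6)
Then Y → Y · (1 + 0.6)^3
     = Y · 4.0960

Percentage change = ((1 + 0.6)^3 − 1) × 100% = 309.6%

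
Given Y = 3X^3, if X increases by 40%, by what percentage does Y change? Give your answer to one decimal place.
174.4%

For Y = 3X^3:
If X → X(1 + 0.4)
Then Y → Y · (1 + 0.4)^3
     = Y · 2.7440

Percentage change = ((1 + 0.4)^3 − 1) × 100% = 174.4%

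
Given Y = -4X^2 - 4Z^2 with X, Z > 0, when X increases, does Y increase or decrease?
Y decreases

Taking the partial derivative:
∂Y/∂X = -8X

∂Y/∂X = -8X < 0 (assuming positive values)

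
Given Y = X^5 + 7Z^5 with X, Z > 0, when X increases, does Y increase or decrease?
Y increases

Taking the partial derivative:
∂Y/∂X = 5X^4

∂Y/∂X = 5X^4 > 0 (assuming positive values)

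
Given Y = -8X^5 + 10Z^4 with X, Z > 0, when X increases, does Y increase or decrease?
Y decreases

Taking the partial derivative:
∂Y/∂X = -40X^4

∂Y/∂X = -40X^4 < 0 (assuming positive values)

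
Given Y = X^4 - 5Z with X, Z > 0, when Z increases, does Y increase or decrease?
Y decreases

Taking the partial derivative:
∂Y/∂Z = -5

∂Y/∂Z = -5 < 0 (assuming positive values)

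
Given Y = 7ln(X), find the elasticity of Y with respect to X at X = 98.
Elasticity = 1/ln(98) ≈ 0.2181

Elasticity = (dY/dX) · (X/Y)

dY/dX = 7/X
At X = 98: dY/dX = 1/14, Y = 7·ln(98)

Elasticity = (1/14) · (98 / (7·ln(98))) = 1/ln(98) ≈ 0.2181

Interpretation: for a small percentage change in X, the percentage change in Y is approximately 0.22 times as large.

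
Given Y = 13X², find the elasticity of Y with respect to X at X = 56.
Elasticity = 2

Elasticity = (dY/dX) · (X/Y)

dY/dX = 26·X
At X = 56: dY/dX = 1456, Y = 40768

Elasticity = 1456 · (56 / 40768) = 2

Interpretation: for a small percentage change in X, the percentage change in Y is approximately 2.00 times as large.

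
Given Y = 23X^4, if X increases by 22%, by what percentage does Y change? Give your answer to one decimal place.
121.5%

For Y = 23X^4:
If X → X(1 + 0.22)
Then Y → Y · (1 + 0.22)^4
     ≈ Y · 2.2153

Percentage change = ((1 + 0.22)^4 − 1) × 100% ≈ 121.5%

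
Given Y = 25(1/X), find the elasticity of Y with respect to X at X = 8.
Elasticity = -1

Elasticity = (dY/dX) · (X/Y)

dY/dX = -25/X²
At X = 8: dY/dX = -25/64, Y = 25/8

Elasticity = (-25/64) · (8 / (25/8)) = -1

Interpretation: for a small percentage change in X, the percentage change in Y is approximately -1.00 times as large.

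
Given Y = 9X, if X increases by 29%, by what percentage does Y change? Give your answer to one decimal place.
29.0%

For Y = 9X:
If X → X(1 + 0.29)
Then Y → Y · (1 + 0.29)^1
     = Y · 1.2900

Percentage change = ((1 + 0.29)^1 − 1) × 100% = 29.0%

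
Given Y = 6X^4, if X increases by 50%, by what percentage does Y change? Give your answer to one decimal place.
406.3%

For Y = 6X^4:
If X → X(1 + 0.5)
Then Y → Y · (1 + 0.5)^4
     = Y · 5.0625

Percentage change = ((1 + 0.5)^4 − 1) × 100% ≈ 406.3%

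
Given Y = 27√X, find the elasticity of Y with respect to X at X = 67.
Elasticity = 1/2

Elasticity = (dY/dX) · (X/Y)

dY/dX = 27/(2·√X)
At X = 67: dY/dX = 27·√67/134, Y = 27·√67

Elasticity = (27·√67/134) · (67 / (27·√67)) = 1/2

Interpretation: for a small percentage change in X, the percentage change in Y is approximately 0.50 times as large.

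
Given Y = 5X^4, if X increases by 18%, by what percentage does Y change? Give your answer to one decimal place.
93.9%

For Y = 5X^4:
If X → X(1 + 0.18)
Then Y → Y · (1 + 0.18)^4
     ≈ Y · 1.9388

Percentage change = ((1 + 0.18)^4 − 1) × 100% ≈ 93.9%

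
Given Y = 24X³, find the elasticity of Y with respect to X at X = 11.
Elasticity = 3

Elasticity = (dY/dX) · (X/Y)

dY/dX = 72·X²
At X = 11: dY/dX = 8712, Y = 31944

Elasticity = 8712 · (11 / 31944) = 3

Interpretation: for a small percentage change in X, the percentage change in Y is approximately 3.00 times as large.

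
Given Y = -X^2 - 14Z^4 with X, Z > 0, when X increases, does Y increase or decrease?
Y decreases

Taking the partial derivative:
∂Y/∂X = -2X

∂Y/∂X = -2X < 0 (assuming positive values)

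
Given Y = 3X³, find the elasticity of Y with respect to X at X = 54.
Elasticity = 3

Elasticity = (dY/dX) · (X/Y)

dY/dX = 9·X²
At X = 54: dY/dX = 26244, Y = 472392

Elasticity = 26244 · (54 / 472392) = 3

Interpretation: for a small percentage change in X, the percentage change in Y is approximately 3.00 times as large.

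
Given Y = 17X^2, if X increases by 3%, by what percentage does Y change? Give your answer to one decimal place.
6.1%

For Y = 17X^2:
If X → X(1 + 0.03)
Then Y → Y · (1 + 0.03)^2
     = Y · 1.0609

Percentage change = ((1 + 0.03)^2 − 1) × 100% ≈ 6.1%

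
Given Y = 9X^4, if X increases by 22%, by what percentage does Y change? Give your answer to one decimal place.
121.5%

For Y = 9X^4:
If X → X(1 + 0.22)
Then Y → Y · (1 + 0.22)^4
     ≈ Y · 2.2153

Percentage change = ((1 + 0.22)^4 − 1) × 100% ≈ 121.5%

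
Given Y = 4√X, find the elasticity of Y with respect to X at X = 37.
Elasticity = 1/2

Elasticity = (dY/dX) · (X/Y)

dY/dX = 2/√X
At X = 37: dY/dX = 2·√37/37, Y = 4·√37

Elasticity = (2·√37/37) · (37 / (4·√37)) = 1/2

Interpretation: for a small percentage change in X, the percentage change in Y is approximately 0.50 times as large.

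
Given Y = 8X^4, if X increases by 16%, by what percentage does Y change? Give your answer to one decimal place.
81.1%

For Y = 8X^4:
If X → X(1 + 0.16)
Then Y → Y · (1 + 0.16)^4
     ≈ Y · 1.8106

Percentage change = ((1 + 0.16)^4 − 1) × 100% ≈ 81.1%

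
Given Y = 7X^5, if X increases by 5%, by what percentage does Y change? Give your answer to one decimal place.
27.6%

For Y = 7X^5:
If X → X(1 + 0.05)
Then Y → Y · (1 + 0.05)^5
     ≈ Y · 1.2763

Percentage change = ((1 + 0.05)^5 − 1) × 100% ≈ 27.6%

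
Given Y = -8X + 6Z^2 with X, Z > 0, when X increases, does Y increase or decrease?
Y decreases

Taking the partial derivative:
∂Y/∂X = -8

∂Y/∂X = -8 < 0 (assuming positive values)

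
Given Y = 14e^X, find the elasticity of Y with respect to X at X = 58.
Elasticity = 58

Elasticity = (dY/dX) · (X/Y)

dY/dX = 14·e^X
At X = 58: dY/dX = 14·e^58, Y = 14·e^58

Elasticity = (14·e^58) · (58 / (14·e^58)) = 58

Interpretation: for a small percentage change in X, the percentage change in Y is approximately 58.00 times as large.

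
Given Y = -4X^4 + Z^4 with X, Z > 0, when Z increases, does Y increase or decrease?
Y increases

Taking the partial derivative:
∂Y/∂Z = 4Z^3

∂Y/∂Z = 4Z^3 > 0 (assuming positive values)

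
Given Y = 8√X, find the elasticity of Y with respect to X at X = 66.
Elasticity = 1/2

Elasticity = (dY/dX) · (X/Y)

dY/dX = 4/√X
At X = 66: dY/dX = 2·√66/33, Y = 8·√66

Elasticity = (2·√66/33) · (66 / (8·√66)) = 1/2

Interpretation: for a small percentage change in X, the percentage change in Y is approximately 0.50 times as large.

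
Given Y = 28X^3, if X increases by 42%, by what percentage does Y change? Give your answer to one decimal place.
186.3%

For Y = 28X^3:
If X → X(1 + 0.42)
Then Y → Y · (1 + 0.42)^3
     ≈ Y · 2.8633

Percentage change = ((1 + 0.42)^3 − 1) × 100% ≈ 186.3%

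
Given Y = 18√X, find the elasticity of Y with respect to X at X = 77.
Elasticity = 1/2

Elasticity = (dY/dX) · (X/Y)

dY/dX = 9/√X
At X = 77: dY/dX = 9·√77/77, Y = 18·√77

Elasticity = (9·√77/77) · (77 / (18·√77)) = 1/2

Interpretation: for a small percentage change in X, the percentage change in Y is approximately 0.50 times as large.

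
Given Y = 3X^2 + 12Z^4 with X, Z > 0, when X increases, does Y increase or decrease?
Y increases

Taking the partial derivative:
∂Y/∂X = 6X

∂Y/∂X = 6X > 0 (assuming positive values)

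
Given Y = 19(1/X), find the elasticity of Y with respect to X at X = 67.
Elasticity = -1

Elasticity = (dY/dX) · (X/Y)

dY/dX = -19/X²
At X = 67: dY/dX = -19/4489, Y = 19/67

Elasticity = (-19/4489) · (67 / (19/67)) = -1

Interpretation: for a small percentage change in X, the percentage change in Y is approximately -1.00 times as large.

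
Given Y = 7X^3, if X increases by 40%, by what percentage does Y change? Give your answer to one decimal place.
174.4%

For Y = 7X^3:
If X → X(1 + 0.4)
Then Y → Y · (1 + 0.4)^3
     = Y · 2.7440

Percentage change = ((1 + 0.4)^3 − 1) × 100% = 174.4%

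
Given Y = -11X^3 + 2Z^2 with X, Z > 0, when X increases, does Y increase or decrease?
Y decreases

Taking the partial derivative:
∂Y/∂X = -33X^2

∂Y/∂X = -33X^2 < 0 (assuming positive values)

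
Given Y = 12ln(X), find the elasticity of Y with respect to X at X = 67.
Elasticity = 1/ln(67) ≈ 0.2378

Elasticity = (dY/dX) · (X/Y)

dY/dX = 12/X
At X = 67: dY/dX = 12/67, Y = 12·ln(67)

Elasticity = (12/67) · (67 / (12·ln(67))) = 1/ln(67) ≈ 0.2378

Interpretation: for a small percentage change in X, the percentage change in Y is approximately 0.24 times as large.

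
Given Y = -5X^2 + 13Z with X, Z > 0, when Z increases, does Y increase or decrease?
Y increases

Taking the partial derivative:
∂Y/∂Z = 13

∂Y/∂Z = 13 > 0 (assuming positive values)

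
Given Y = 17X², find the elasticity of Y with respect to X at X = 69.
Elasticity = 2

Elasticity = (dY/dX) · (X/Y)

dY/dX = 34·X
At X = 69: dY/dX = 2346, Y = 80937

Elasticity = 2346 · (69 / 80937) = 2

Interpretation: for a small percentage change in X, the percentage change in Y is approximately 2.00 times as large.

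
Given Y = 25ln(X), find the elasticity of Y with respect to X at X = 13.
Elasticity = 1/ln(13) ≈ 0.3899

Elasticity = (dY/dX) · (X/Y)

dY/dX = 25/X
At X = 13: dY/dX = 25/13, Y = 25·ln(13)

Elasticity = (25/13) · (13 / (25·ln(13))) = 1/ln(13) ≈ 0.3899

Interpretation: for a small percentage change in X, the percentage change in Y is approximately 0.39 times as large.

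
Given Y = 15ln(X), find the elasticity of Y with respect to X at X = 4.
Elasticity = 1/ln(4) ≈ 0.7213

Elasticity = (dY/dX) · (X/Y)

dY/dX = 15/X
At X = 4: dY/dX = 15/4, Y = 15·ln(4)

Elasticity = (15/4) · (4 / (15·ln(4))) = 1/ln(4) ≈ 0.7213

Interpretation: for a small percentage change in X, the percentage change in Y is approximately 0.72 times as large.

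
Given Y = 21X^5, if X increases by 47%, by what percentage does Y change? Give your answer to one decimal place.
586.4%

For Y = 21X^5:
If X → X(1 + 0.47)
Then Y → Y · (1 + 0.47)^5
     ≈ Y · 6.8641

Percentage change = ((1 + 0.47)^5 − 1) × 100% ≈ 586.4%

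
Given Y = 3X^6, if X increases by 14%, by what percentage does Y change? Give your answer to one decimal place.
119.5%

For Y = 3X^6:
If X → X(1 + 0.14)
Then Y → Y · (1 + 0.14)^6
     ≈ Y · 2.1950

Percentage change = ((1 + 0.14)^6 − 1) × 100% ≈ 119.5%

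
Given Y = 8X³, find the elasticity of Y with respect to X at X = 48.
Elasticity = 3

Elasticity = (dY/dX) · (X/Y)

dY/dX = 24·X²
At X = 48: dY/dX = 55296, Y = 884736

Elasticity = 55296 · (48 / 884736) = 3

Interpretation: for a small percentage change in X, the percentage change in Y is approximately 3.00 times as large.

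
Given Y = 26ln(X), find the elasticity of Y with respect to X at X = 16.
Elasticity = 1/ln(16) ≈ 0.3607

Elasticity = (dY/dX) · (X/Y)

dY/dX = 26/X
At X = 16: dY/dX = 13/8, Y = 26·ln(16)

Elasticity = (13/8) · (16 / (26·ln(16))) = 1/ln(16) ≈ 0.3607

Interpretation: for a small percentage change in X, the percentage change in Y is approximately 0.36 times as large.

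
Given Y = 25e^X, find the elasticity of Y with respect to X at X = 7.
Elasticity = 7

Elasticity = (dY/dX) · (X/Y)

dY/dX = 25·e^X
At X = 7: dY/dX = 25·e^7, Y = 25·e^7

Elasticity = (25·e^7) · (7 / (25·e^7)) = 7

Interpretation: for a small percentage change in X, the percentage change in Y is approximately 7.00 times as large.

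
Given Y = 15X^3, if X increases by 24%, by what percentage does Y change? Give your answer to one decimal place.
90.7%

For Y = 15X^3:
If X → X(1 + 0.24)
Then Y → Y · (1 + 0.24)^3
     ≈ Y · 1.9066

Percentage change = ((1 + 0.24)^3 − 1) × 100% ≈ 90.7%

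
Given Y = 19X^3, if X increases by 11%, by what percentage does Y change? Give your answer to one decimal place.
36.8%

For Y = 19X^3:
If X → X(1 + 0.11)
Then Y → Y · (1 + 0.11)^3
     ≈ Y · 1.3676

Percentage change = ((1 + 0.11)^3 − 1) × 100% ≈ 36.8%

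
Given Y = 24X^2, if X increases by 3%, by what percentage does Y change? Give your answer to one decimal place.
6.1%

For Y = 24X^2:
If X → X(1 + 0.03)
Then Y → Y · (1 + 0.03)^2
     = Y · 1.0609

Percentage change = ((1 + 0.03)^2 − 1) × 100% ≈ 6.1%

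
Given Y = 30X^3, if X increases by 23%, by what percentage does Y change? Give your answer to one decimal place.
86.1%

For Y = 30X^3:
If X → X(1 + 0.23)
Then Y → Y · (1 + 0.23)^3
     ≈ Y · 1.8609

Percentage change = ((1 + 0.23)^3 − 1) × 100% ≈ 86.1%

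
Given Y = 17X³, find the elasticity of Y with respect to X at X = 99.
Elasticity = 3

Elasticity = (dY/dX) · (X/Y)

dY/dX = 51·X²
At X = 99: dY/dX = 499851, Y = 16495083

Elasticity = 499851 · (99 / 16495083) = 3

Interpretation: for a small percentage change in X, the percentage change in Y is approximately 3.00 times as large.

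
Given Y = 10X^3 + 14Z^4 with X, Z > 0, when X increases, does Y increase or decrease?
Y increases

Taking the partial derivative:
∂Y/∂X = 30X^2

∂Y/∂X = 30X^2 > 0 (assuming positive values)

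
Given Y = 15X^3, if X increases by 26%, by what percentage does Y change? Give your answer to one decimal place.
100.0%

For Y = 15X^3:
If X → X(1 + 0.26)
Then Y → Y · (1 + 0.26)^3
     ≈ Y · 2.0004

Percentage change = ((1 + 0.26)^3 − 1) × 100% ≈ 100.0%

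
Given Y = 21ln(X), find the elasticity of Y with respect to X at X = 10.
Elasticity = 1/ln(10) ≈ 0.4343

Elasticity = (dY/dX) · (X/Y)

dY/dX = 21/X
At X = 10: dY/dX = 21/10, Y = 21·ln(10)

Elasticity = (21/10) · (10 / (21·ln(10))) = 1/ln(10) ≈ 0.4343

Interpretation: for a small percentage change in X, the percentage change in Y is approximately 0.43 times as large.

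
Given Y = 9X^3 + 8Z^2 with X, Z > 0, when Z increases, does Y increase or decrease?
Y increases

Taking the partial derivative:
∂Y/∂Z = 16Z

∂Y/∂Z = 16Z > 0 (assuming positive values)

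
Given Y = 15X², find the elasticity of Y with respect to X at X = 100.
Elasticity = 2

Elasticity = (dY/dX) · (X/Y)

dY/dX = 30·X
At X = 100: dY/dX = 3000, Y = 150000

Elasticity = 3000 · (100 / 150000) = 2

Interpretation: for a small percentage change in X, the percentage change in Y is approximately 2.00 times as large.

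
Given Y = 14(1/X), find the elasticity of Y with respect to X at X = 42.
Elasticity = -1

Elasticity = (dY/dX) · (X/Y)

dY/dX = -14/X²
At X = 42: dY/dX = -1/126, Y = 1/3

Elasticity = (-1/126) · (42 / (1/3)) = -1

Interpretation: for a small percentage change in X, the percentage change in Y is approximately -1.00 times as large.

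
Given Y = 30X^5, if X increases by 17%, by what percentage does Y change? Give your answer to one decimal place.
119.2%

For Y = 30X^5:
If X → X(1 + 0.17)
Then Y → Y · (1 + 0.17)^5
     ≈ Y · 2.1924

Percentage change = ((1 + 0.17)^5 − 1) × 100% ≈ 119.2%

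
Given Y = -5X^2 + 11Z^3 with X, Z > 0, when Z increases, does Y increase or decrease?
Y increases

Taking the partial derivative:
∂Y/∂Z = 33Z^2

∂Y/∂Z = 33Z^2 > 0 (assuming positive values)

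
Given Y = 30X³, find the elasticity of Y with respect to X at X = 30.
Elasticity = 3

Elasticity = (dY/dX) · (X/Y)

dY/dX = 90·X²
At X = 30: dY/dX = 81000, Y = 810000

Elasticity = 81000 · (30 / 810000) = 3

Interpretation: for a small percentage change in X, the percentage change in Y is approximately 3.00 times as large.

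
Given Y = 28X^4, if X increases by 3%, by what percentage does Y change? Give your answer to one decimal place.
12.6%

For Y = 28X^4:
If X → X(1 + 0.03)
Then Y → Y · (1 + 0.03)^4
     ≈ Y · 1.1255

Percentage change = ((1 + 0.03)^4 − 1) × 100% ≈ 12.6%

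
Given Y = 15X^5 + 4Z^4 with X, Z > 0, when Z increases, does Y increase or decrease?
Y increases

Taking the partial derivative:
∂Y/∂Z = 16Z^3

∂Y/∂Z = 16Z^3 > 0 (assuming positive values)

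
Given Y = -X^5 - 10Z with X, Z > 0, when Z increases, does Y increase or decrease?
Y decreases

Taking the partial derivative:
∂Y/∂Z = -10

∂Y/∂Z = -10 < 0 (assuming positive values)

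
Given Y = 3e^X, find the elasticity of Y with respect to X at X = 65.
Elasticity = 65

Elasticity = (dY/dX) · (X/Y)

dY/dX = 3·e^X
At X = 65: dY/dX = 3·e^65, Y = 3·e^65

Elasticity = (3·e^65) · (65 / (3·e^65)) = 65

Interpretation: for a small percentage change in X, the percentage change in Y is approximately 65.00 times as large.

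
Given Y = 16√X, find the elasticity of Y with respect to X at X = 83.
Elasticity = 1/2

Elasticity = (dY/dX) · (X/Y)

dY/dX = 8/√X
At X = 83: dY/dX = 8·√83/83, Y = 16·√83

Elasticity = (8·√83/83) · (83 / (16·√83)) = 1/2

Interpretation: for a small percentage change in X, the percentage change in Y is approximately 0.50 times as large.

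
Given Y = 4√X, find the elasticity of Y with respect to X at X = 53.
Elasticity = 1/2

Elasticity = (dY/dX) · (X/Y)

dY/dX = 2/√X
At X = 53: dY/dX = 2·√53/53, Y = 4·√53

Elasticity = (2·√53/53) · (53 / (4·√53)) = 1/2

Interpretation: for a small percentage change in X, the percentage change in Y is approximately 0.50 times as large.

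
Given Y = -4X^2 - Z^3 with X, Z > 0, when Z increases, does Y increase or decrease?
Y decreases

Taking the partial derivative:
∂Y/∂Z = -3Z^2

∂Y/∂Z = -3Z^2 < 0 (assuming positive values)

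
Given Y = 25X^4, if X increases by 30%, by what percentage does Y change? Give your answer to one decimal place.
185.6%

For Y = 25X^4:
If X → X(1 + 0.3)
Then Y → Y · (1 + 0.3)^4
     = Y · 2.8561

Percentage change = ((1 + 0.3)^4 − 1) × 100% ≈ 185.6%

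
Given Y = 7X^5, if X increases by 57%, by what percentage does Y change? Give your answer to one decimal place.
853.9%

For Y = 7X^5:
If X → X(1 + 0.57)
Then Y → Y · (1 + 0.57)^5
     ≈ Y · 9.5389

Percentage change = ((1 + 0.57)^5 − 1) × 100% ≈ 853.9%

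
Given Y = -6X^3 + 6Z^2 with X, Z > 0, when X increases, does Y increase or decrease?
Y decreases

Taking the partial derivative:
∂Y/∂X = -18X^2

∂Y/∂X = -18X^2 < 0 (assuming positive values)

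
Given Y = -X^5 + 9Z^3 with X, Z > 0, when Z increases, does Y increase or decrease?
Y increases

Taking the partial derivative:
∂Y/∂Z = 27Z^2

∂Y/∂Z = 27Z^2 > 0 (assuming positive values)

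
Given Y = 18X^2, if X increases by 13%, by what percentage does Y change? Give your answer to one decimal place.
27.7%

For Y = 18X^2:
If X → X(1 + 0.13)
Then Y → Y · (1 + 0.13)^2
     = Y · 1.2769

Percentage change = ((1 + 0.13)^2 − 1) × 100% ≈ 27.7%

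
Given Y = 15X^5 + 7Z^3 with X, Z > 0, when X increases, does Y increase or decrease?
Y increases

Taking the partial derivative:
∂Y/∂X = 75X^4

∂Y/∂X = 75X^4 > 0 (assuming positive values)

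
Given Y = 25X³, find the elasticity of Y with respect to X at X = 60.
Elasticity = 3

Elasticity = (dY/dX) · (X/Y)

dY/dX = 75·X²
At X = 60: dY/dX = 270000, Y = 5400000

Elasticity = 270000 · (60 / 5400000) = 3

Interpretation: for a small percentage change in X, the percentage change in Y is approximately 3.00 times as large.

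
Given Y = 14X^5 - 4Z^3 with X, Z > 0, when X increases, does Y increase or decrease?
Y increases

Taking the partial derivative:
∂Y/∂X = 70X^4

∂Y/∂X = 70X^4 > 0 (assuming positive values)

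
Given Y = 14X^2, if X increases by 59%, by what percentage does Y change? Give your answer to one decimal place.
152.8%

For Y = 14X^2:
If X → X(1 + 0.59)
Then Y → Y · (1 + 0.59)^2
     = Y · 2.5281

Percentage change = ((1 + 0.59)^2 − 1) × 100% ≈ 152.8%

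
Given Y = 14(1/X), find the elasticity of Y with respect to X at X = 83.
Elasticity = -1

Elasticity = (dY/dX) · (X/Y)

dY/dX = -14/X²
At X = 83: dY/dX = -14/6889, Y = 14/83

Elasticity = (-14/6889) · (83 / (14/83)) = -1

Interpretation: for a small percentage change in X, the percentage change in Y is approximately -1.00 times as large.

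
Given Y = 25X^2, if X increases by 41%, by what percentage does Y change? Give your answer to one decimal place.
98.8%

For Y = 25X^2:
If X → X(1 + 0.41)
Then Y → Y · (1 + 0.41)^2
     = Y · 1.9881

Percentage change = ((1 + 0.41)^2 − 1) × 100% ≈ 98.8%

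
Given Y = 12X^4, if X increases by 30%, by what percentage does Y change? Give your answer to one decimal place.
185.6%

For Y = 12X^4:
If X → X(1 + 0.3)
Then Y → Y · (1 + 0.3)^4
     = Y · 2.8561

Percentage change = ((1 + 0.3)^4 − 1) × 100% ≈ 185.6%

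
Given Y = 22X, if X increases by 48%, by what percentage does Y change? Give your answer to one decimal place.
48.0%

For Y = 22X:
If X → X(1 + 0.48)
Then Y → Y · (1 + 0.48)^1
     = Y · 1.4800

Percentage change = ((1 + 0.48)^1 − 1) × 100% = 48.0%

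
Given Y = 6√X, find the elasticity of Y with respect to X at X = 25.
Elasticity = 1/2

Elasticity = (dY/dX) · (X/Y)

dY/dX = 3/√X
At X = 25: dY/dX = 3/5, Y = 30

Elasticity = (3/5) · (25 / 30) = 1/2

Interpretation: for a small percentage change in X, the percentage change in Y is approximately 0.50 times as large.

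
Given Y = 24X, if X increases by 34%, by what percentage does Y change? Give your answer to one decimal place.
34.0%

For Y = 24X:
If X → X(1 + 0.34)
Then Y → Y · (1 + 0.34)^1
     = Y · 1.3400

Percentage change = ((1 + 0.34)^1 − 1) × 100% = 34.0%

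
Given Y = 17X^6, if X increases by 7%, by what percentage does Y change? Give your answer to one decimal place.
50.1%

For Y = 17X^6:
If X → X(1 + 0.07)
Then Y → Y · (1 + 0.07)^6
     ≈ Y · 1.5007

Percentage change = ((1 + 0.07)^6 − 1) × 100% ≈ 50.1%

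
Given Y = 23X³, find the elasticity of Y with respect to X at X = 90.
Elasticity = 3

Elasticity = (dY/dX) · (X/Y)

dY/dX = 69·X²
At X = 90: dY/dX = 558900, Y = 16767000

Elasticity = 558900 · (90 / 16767000) = 3

Interpretation: for a small percentage change in X, the percentage change in Y is approximately 3.00 times as large.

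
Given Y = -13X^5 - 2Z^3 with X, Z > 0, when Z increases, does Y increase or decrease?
Y decreases

Taking the partial derivative:
∂Y/∂Z = -6Z^2

∂Y/∂Z = -6Z^2 < 0 (assuming positive values)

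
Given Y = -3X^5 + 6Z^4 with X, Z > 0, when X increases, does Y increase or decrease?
Y decreases

Taking the partial derivative:
∂Y/∂X = -15X^4

∂Y/∂X = -15X^4 < 0 (assuming positive values)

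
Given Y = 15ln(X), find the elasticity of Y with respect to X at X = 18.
Elasticity = 1/ln(18) ≈ 0.3460

Elasticity = (dY/dX) · (X/Y)

dY/dX = 15/X
At X = 18: dY/dX = 5/6, Y = 15·ln(18)

Elasticity = (5/6) · (18 / (15·ln(18))) = 1/ln(18) ≈ 0.3460

Interpretation: for a small percentage change in X, the percentage change in Y is approximately 0.35 times as large.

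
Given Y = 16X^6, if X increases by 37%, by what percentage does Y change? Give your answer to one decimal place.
561.2%

For Y = 16X^6:
If X → X(1 + 0.37)
Then Y → Y · (1 + 0.37)^6
     ≈ Y · 6.6119

Percentage change = ((1 + 0.37)^6 − 1) × 100% ≈ 561.2%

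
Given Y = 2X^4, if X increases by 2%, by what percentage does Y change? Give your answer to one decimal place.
8.2%

For Y = 2X^4:
If X → X(1 + 0.02)
Then Y → Y · (1 + 0.02)^4
     ≈ Y · 1.0824

Percentage change = ((1 + 0.02)^4 − 1) × 100% ≈ 8.2%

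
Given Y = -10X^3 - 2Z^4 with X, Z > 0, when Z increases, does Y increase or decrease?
Y decreases

Taking the partial derivative:
∂Y/∂Z = -8Z^3

∂Y/∂Z = -8Z^3 < 0 (assuming positive values)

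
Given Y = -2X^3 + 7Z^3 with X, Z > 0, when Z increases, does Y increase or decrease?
Y increases

Taking the partial derivative:
∂Y/∂Z = 21Z^2

∂Y/∂Z = 21Z^2 > 0 (assuming positive values)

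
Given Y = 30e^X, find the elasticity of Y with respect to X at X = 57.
Elasticity = 57

Elasticity = (dY/dX) · (X/Y)

dY/dX = 30·e^X
At X = 57: dY/dX = 30·e^57, Y = 30·e^57

Elasticity = (30·e^57) · (57 / (30·e^57)) = 57

Interpretation: for a small percentage change in X, the percentage change in Y is approximately 57.00 times as large.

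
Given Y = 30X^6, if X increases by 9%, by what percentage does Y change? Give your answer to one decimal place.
67.7%

For Y = 30X^6:
If X → X(1 + 0.09)
Then Y → Y · (1 + 0.09)^6
     ≈ Y · 1.6771

Percentage change = ((1 + 0.09)^6 − 1) × 100% ≈ 67.7%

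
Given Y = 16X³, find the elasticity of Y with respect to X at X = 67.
Elasticity = 3

Elasticity = (dY/dX) · (X/Y)

dY/dX = 48·X²
At X = 67: dY/dX = 215472, Y = 4812208

Elasticity = 215472 · (67 / 4812208) = 3

Interpretation: for a small percentage change in X, the percentage change in Y is approximately 3.00 times as large.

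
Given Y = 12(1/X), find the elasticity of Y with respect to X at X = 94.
Elasticity = -1

Elasticity = (dY/dX) · (X/Y)

dY/dX = -12/X²
At X = 94: dY/dX = -3/2209, Y = 6/47

Elasticity = (-3/2209) · (94 / (6/47)) = -1

Interpretation: for a small percentage change in X, the percentage change in Y is approximately -1.00 times as large.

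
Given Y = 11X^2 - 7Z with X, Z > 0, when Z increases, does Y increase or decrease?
Y decreases

Taking the partial derivative:
∂Y/∂Z = -7

∂Y/∂Z = -7 < 0 (assuming positive values)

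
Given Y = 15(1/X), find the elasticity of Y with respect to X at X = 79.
Elasticity = -1

Elasticity = (dY/dX) · (X/Y)

dY/dX = -15/X²
At X = 79: dY/dX = -15/6241, Y = 15/79

Elasticity = (-15/6241) · (79 / (15/79)) = -1

Interpretation: for a small percentage change in X, the percentage change in Y is approximately -1.00 times as large.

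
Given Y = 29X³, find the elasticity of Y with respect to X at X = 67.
Elasticity = 3

Elasticity = (dY/dX) · (X/Y)

dY/dX = 87·X²
At X = 67: dY/dX = 390543, Y = 8722127

Elasticity = 390543 · (67 / 8722127) = 3

Interpretation: for a small percentage change in X, the percentage change in Y is approximately 3.00 times as large.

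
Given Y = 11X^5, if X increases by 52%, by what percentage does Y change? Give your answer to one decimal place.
711.4%

For Y = 11X^5:
If X → X(1 + 0.52)
Then Y → Y · (1 + 0.52)^5
     ≈ Y · 8.1137

Percentage change = ((1 + 0.52)^5 − 1) × 100% ≈ 711.4%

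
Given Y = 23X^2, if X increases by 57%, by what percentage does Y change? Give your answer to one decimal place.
146.5%

For Y = 23X^2:
If X → X(1 + 0.57)
Then Y → Y · (1 + 0.57)^2
     = Y · 2.4649

Percentage change = ((1 + 0.57)^2 − 1) × 100% ≈ 146.5%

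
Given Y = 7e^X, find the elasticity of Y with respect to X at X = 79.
Elasticity = 79

Elasticity = (dY/dX) · (X/Y)

dY/dX = 7·e^X
At X = 79: dY/dX = 7·e^79, Y = 7·e^79

Elasticity = (7·e^79) · (79 / (7·e^79)) = 79

Interpretation: for a small percentage change in X, the percentage change in Y is approximately 79.00 times as large.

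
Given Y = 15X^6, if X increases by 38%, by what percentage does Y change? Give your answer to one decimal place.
590.7%

For Y = 15X^6:
If X → X(1 + 0.38)
Then Y → Y · (1 + 0.38)^6
     ≈ Y · 6.9068

Percentage change = ((1 + 0.38)^6 − 1) × 100% ≈ 590.7%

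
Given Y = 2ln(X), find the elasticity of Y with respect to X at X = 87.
Elasticity = 1/ln(87) ≈ 0.2239

Elasticity = (dY/dX) · (X/Y)

dY/dX = 2/X
At X = 87: dY/dX = 2/87, Y = 2·ln(87)

Elasticity = (2/87) · (87 / (2·ln(87))) = 1/ln(87) ≈ 0.2239

Interpretation: for a small percentage change in X, the percentage change in Y is approximately 0.22 times as large.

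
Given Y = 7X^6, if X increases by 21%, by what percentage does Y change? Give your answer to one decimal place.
213.8%

For Y = 7X^6:
If X → X(1 + 0.21)
Then Y → Y · (1 + 0.21)^6
     ≈ Y · 3.1384

Percentage change = ((1 + 0.21)^6 − 1) × 100% ≈ 213.8%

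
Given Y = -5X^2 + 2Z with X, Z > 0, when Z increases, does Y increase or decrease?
Y increases

Taking the partial derivative:
∂Y/∂Z = 2

∂Y/∂Z = 2 > 0 (assuming positive values)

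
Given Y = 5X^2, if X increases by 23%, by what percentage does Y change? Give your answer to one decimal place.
51.3%

For Y = 5X^2:
If X → X(1 + 0.23)
Then Y → Y · (1 + 0.23)^2
     = Y · 1.5129

Percentage change = ((1 + 0.23)^2 − 1) × 100% ≈ 51.3%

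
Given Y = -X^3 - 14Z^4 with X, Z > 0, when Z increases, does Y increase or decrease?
Y decreases

Taking the partial derivative:
∂Y/∂Z = -56Z^3

∂Y/∂Z = -56Z^3 < 0 (assuming positive values)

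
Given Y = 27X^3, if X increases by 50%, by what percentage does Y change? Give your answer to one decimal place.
237.5%

For Y = 27X^3:
If X → X(1 + 0.5)
Then Y → Y · (1 + 0.5)^3
     = Y · 3.3750

Percentage change = ((1 + 0.5)^3 − 1) × 100% = 237.5%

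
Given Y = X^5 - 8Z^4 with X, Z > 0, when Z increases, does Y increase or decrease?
Y decreases

Taking the partial derivative:
∂Y/∂Z = -32Z^3

∂Y/∂Z = -32Z^3 < 0 (assuming positive values)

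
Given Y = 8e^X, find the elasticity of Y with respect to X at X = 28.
Elasticity = 28

Elasticity = (dY/dX) · (X/Y)

dY/dX = 8·e^X
At X = 28: dY/dX = 8·e^28, Y = 8·e^28

Elasticity = (8·e^28) · (28 / (8·e^28)) = 28

Interpretation: for a small percentage change in X, the percentage change in Y is approximately 28.00 times as large.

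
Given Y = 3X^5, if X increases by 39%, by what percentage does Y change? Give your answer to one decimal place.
418.9%

For Y = 3X^5:
If X → X(1 + 0.39)
Then Y → Y · (1 + 0.39)^5
     ≈ Y · 5.1889

Percentage change = ((1 + 0.39)^5 − 1) × 100% ≈ 418.9%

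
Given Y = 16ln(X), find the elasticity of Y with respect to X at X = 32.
Elasticity = 1/ln(32) ≈ 0.2885

Elasticity = (dY/dX) · (X/Y)

dY/dX = 16/X
At X = 32: dY/dX = 1/2, Y = 16·ln(32)

Elasticity = (1/2) · (32 / (16·ln(32))) = 1/ln(32) ≈ 0.2885

Interpretation: for a small percentage change in X, the percentage change in Y is approximately 0.29 times as large.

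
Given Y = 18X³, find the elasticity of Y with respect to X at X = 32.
Elasticity = 3

Elasticity = (dY/dX) · (X/Y)

dY/dX = 54·X²
At X = 32: dY/dX = 55296, Y = 589824

Elasticity = 55296 · (32 / 589824) = 3

Interpretation: for a small percentage change in X, the percentage change in Y is approximately 3.00 times as large.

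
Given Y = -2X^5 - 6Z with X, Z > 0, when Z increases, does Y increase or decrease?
Y decreases

Taking the partial derivative:
∂Y/∂Z = -6

∂Y/∂Z = -6 < 0 (assuming positive values)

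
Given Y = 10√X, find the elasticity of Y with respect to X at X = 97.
Elasticity = 1/2

Elasticity = (dY/dX) · (X/Y)

dY/dX = 5/√X
At X = 97: dY/dX = 5·√97/97, Y = 10·√97

Elasticity = (5·√97/97) · (97 / (10·√97)) = 1/2

Interpretation: for a small percentage change in X, the percentage change in Y is approximately 0.50 times as large.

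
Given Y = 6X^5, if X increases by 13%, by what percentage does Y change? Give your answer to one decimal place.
84.2%

For Y = 6X^5:
If X → X(1 + 0.13)
Then Y → Y · (1 + 0.13)^5
     ≈ Y · 1.8424

Percentage change = ((1 + 0.13)^5 − 1) × 100% ≈ 84.2%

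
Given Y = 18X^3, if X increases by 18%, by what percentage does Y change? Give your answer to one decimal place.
64.3%

For Y = 18X^3:
If X → X(1 + 0.18)
Then Y → Y · (1 + 0.18)^3
     ≈ Y · 1.6430

Percentage change = ((1 + 0.18)^3 − 1) × 100% ≈ 64.3%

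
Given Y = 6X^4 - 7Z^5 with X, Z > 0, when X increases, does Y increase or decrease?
Y increases

Taking the partial derivative:
∂Y/∂X = 24X^3

∂Y/∂X = 24X^3 > 0 (assuming positive values)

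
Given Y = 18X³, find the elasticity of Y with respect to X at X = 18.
Elasticity = 3

Elasticity = (dY/dX) · (X/Y)

dY/dX = 54·X²
At X = 18: dY/dX = 17496, Y = 104976

Elasticity = 17496 · (18 / 104976) = 3

Interpretation: for a small percentage change in X, the percentage change in Y is approximately 3.00 times as large.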